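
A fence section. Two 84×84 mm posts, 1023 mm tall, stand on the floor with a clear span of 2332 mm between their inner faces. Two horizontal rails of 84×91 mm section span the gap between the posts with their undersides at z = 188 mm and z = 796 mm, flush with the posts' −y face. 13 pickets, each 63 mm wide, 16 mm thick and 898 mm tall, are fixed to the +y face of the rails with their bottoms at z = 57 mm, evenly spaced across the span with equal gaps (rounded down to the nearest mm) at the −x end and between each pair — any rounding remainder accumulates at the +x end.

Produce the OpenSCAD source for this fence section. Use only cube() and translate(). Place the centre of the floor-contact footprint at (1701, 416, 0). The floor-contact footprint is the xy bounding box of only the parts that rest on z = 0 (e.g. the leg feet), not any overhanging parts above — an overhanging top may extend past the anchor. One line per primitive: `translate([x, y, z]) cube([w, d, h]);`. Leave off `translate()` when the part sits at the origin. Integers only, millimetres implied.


translate([451, 374, 0]) cube([84, 84, 1023]);
translate([2867, 374, 0]) cube([84, 84, 1023]);
translate([535, 374, 188]) cube([2332, 84, 91]);
translate([535, 374, 796]) cube([2332, 84, 91]);
translate([643, 458, 57]) cube([63, 16, 898]);
translate([814, 458, 57]) cube([63, 16, 898]);
translate([985, 458, 57]) cube([63, 16, 898]);
translate([1156, 458, 57]) cube([63, 16, 898]);
translate([1327, 458, 57]) cube([63, 16, 898]);
translate([1498, 458, 57]) cube([63, 16, 898]);
translate([1669, 458, 57]) cube([63, 16, 898]);
translate([1840, 458, 57]) cube([63, 16, 898]);
translate([2011, 458, 57]) cube([63, 16, 898]);
translate([2182, 458, 57]) cube([63, 16, 898]);
translate([2353, 458, 57]) cube([63, 16, 898]);
translate([2524, 458, 57]) cube([63, 16, 898]);
translate([2695, 458, 57]) cube([63, 16, 898]);


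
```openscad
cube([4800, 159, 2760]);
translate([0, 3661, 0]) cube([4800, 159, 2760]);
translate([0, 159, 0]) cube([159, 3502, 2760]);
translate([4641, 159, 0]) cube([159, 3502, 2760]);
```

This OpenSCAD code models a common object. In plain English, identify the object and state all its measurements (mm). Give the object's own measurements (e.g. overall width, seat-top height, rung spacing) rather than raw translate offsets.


The wall frame of a small rectangular building: four walls, each 2760 mm tall and 159 mm thick, enclosing a footprint 4800 mm (x) by 3820 mm (y) outside-to-outside, with no floor or roof. The front and back walls (the −y and +y sides) span the full width; the two side walls fit between them.


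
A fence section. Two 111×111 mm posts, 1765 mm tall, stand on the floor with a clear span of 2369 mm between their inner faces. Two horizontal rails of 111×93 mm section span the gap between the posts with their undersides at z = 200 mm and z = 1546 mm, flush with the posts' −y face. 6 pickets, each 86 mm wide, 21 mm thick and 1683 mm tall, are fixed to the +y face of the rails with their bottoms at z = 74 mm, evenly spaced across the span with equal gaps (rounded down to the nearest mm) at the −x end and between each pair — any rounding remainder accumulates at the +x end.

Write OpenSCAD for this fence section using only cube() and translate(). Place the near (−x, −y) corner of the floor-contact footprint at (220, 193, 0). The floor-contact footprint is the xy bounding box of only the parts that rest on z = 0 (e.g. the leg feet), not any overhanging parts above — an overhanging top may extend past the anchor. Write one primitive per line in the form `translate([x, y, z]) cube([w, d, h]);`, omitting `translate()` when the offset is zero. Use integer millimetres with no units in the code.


translate([220, 193, 0]) cube([111, 111, 1765]);
translate([2700, 193, 0]) cube([111, 111, 1765]);
translate([331, 193, 200]) cube([2369, 111, 93]);
translate([331, 193, 1546]) cube([2369, 111, 93]);
translate([595, 304, 74]) cube([86, 21, 1683]);
translate([945, 304, 74]) cube([86, 21, 1683]);
translate([1295, 304, 74]) cube([86, 21, 1683]);
translate([1645, 304, 74]) cube([86, 21, 1683]);
translate([1995, 304, 74]) cube([86, 21, 1683]);
translate([2345, 304, 74]) cube([86, 21, 1683]);


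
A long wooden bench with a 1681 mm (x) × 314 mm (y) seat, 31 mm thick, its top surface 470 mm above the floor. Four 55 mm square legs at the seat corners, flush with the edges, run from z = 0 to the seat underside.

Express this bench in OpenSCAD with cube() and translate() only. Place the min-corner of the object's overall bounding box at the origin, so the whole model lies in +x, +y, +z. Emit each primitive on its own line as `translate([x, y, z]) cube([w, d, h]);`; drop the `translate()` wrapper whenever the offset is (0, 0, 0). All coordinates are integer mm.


translate([0, 0, 439]) cube([1681, 314, 31]);
cube([55, 55, 439]);
translate([0, 259, 0]) cube([55, 55, 439]);
translate([1626, 0, 0]) cube([55, 55, 439]);
translate([1626, 259, 0]) cube([55, 55, 439]);


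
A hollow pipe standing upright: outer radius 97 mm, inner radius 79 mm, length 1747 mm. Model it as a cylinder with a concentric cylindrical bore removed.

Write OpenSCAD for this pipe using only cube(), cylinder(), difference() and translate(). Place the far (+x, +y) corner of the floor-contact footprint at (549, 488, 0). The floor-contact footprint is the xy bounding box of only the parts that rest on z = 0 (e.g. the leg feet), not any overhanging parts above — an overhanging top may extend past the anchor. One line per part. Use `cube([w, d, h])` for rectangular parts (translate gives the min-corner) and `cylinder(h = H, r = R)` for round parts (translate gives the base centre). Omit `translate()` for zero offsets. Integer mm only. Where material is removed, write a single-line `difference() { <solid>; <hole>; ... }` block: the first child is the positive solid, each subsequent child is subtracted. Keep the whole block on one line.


difference() { translate([452, 391, 0]) cylinder(h = 1747, r = 97); translate([452, 391, 0]) cylinder(h = 1747, r = 79); }


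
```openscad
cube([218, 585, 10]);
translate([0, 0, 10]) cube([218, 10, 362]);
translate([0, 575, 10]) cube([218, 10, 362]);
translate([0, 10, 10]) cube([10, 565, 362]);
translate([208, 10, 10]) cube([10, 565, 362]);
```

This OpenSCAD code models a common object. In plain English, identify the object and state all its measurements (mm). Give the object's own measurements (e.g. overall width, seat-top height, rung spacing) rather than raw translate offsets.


An open-topped rectangular box: outside dimensions 218×585×372 mm, with a uniform wall and base thickness of 10 mm. The base is a full 218×585 slab on the floor; four walls sit on top of the base. The front and back walls (the −y and +y sides) span the full width; the two side walls fit between them.


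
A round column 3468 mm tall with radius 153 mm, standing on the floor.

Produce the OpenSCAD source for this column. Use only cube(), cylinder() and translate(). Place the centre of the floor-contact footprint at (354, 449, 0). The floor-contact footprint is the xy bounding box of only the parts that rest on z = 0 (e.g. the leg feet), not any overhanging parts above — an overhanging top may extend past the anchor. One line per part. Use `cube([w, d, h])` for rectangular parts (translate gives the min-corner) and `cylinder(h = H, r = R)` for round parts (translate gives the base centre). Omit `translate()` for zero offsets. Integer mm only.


translate([354, 449, 0]) cylinder(h = 3468, r = 153);


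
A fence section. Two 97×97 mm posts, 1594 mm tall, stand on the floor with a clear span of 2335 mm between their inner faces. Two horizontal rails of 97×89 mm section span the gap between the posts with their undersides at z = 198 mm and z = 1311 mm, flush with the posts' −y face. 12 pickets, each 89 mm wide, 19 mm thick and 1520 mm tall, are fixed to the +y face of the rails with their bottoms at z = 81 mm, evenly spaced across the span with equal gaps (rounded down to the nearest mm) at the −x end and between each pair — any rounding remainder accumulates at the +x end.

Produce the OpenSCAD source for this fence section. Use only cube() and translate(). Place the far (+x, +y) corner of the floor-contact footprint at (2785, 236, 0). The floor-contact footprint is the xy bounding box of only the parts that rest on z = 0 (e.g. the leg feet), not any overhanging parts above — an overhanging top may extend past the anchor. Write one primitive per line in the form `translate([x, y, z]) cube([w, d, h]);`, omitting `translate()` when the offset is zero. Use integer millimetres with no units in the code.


translate([256, 139, 0]) cube([97, 97, 1594]);
translate([2688, 139, 0]) cube([97, 97, 1594]);
translate([353, 139, 198]) cube([2335, 97, 89]);
translate([353, 139, 1311]) cube([2335, 97, 89]);
translate([450, 236, 81]) cube([89, 19, 1520]);
translate([636, 236, 81]) cube([89, 19, 1520]);
translate([822, 236, 81]) cube([89, 19, 1520]);
translate([1008, 236, 81]) cube([89, 19, 1520]);
translate([1194, 236, 81]) cube([89, 19, 1520]);
translate([1380, 236, 81]) cube([89, 19, 1520]);
translate([1566, 236, 81]) cube([89, 19, 1520]);
translate([1752, 236, 81]) cube([89, 19, 1520]);
translate([1938, 236, 81]) cube([89, 19, 1520]);
translate([2124, 236, 81]) cube([89, 19, 1520]);
translate([2310, 236, 81]) cube([89, 19, 1520]);
translate([2496, 236, 81]) cube([89, 19, 1520]);


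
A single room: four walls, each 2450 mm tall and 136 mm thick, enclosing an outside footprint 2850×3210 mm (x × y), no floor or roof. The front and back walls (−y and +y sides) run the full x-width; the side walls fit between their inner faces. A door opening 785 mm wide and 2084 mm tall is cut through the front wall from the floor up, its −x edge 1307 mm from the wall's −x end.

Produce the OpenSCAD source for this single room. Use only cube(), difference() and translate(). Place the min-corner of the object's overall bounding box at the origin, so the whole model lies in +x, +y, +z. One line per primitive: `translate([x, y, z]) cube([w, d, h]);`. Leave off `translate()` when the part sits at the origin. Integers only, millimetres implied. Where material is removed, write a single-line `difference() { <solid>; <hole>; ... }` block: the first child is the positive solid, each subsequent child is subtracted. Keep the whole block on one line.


difference() { cube([2850, 136, 2450]); translate([1307, 0, 0]) cube([785, 136, 2084]); }
translate([0, 3074, 0]) cube([2850, 136, 2450]);
translate([0, 136, 0]) cube([136, 2938, 2450]);
translate([2714, 136, 0]) cube([136, 2938, 2450]);


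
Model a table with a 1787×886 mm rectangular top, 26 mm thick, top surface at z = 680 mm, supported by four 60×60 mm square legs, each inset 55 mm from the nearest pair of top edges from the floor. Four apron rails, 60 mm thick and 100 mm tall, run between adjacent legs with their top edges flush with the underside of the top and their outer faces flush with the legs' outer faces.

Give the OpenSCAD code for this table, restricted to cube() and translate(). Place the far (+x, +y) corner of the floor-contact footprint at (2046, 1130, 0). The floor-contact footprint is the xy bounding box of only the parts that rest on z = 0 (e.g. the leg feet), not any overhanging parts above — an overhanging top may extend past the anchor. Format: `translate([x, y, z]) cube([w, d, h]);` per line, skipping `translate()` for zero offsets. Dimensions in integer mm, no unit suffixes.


translate([314, 299, 654]) cube([1787, 886, 26]);
translate([369, 354, 0]) cube([60, 60, 654]);
translate([1986, 354, 0]) cube([60, 60, 654]);
translate([369, 1070, 0]) cube([60, 60, 654]);
translate([1986, 1070, 0]) cube([60, 60, 654]);
translate([429, 354, 554]) cube([1557, 60, 100]);
translate([429, 1070, 554]) cube([1557, 60, 100]);
translate([369, 414, 554]) cube([60, 656, 100]);
translate([1986, 414, 554]) cube([60, 656, 100]);


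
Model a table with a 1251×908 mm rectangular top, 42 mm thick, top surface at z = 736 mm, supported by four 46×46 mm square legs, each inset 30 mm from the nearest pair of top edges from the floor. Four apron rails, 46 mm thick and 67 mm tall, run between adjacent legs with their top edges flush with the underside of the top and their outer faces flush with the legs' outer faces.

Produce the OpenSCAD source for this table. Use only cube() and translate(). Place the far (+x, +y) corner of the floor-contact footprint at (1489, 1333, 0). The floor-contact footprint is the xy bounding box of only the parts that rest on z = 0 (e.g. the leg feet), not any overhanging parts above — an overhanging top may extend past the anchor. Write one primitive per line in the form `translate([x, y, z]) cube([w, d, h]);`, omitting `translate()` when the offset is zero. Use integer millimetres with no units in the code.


// leg_h = 736 - 42 = 694
// apron z = 694 - 67 = 627
translate([268, 455, 694]) cube([1251, 908, 42]);
translate([298, 485, 0]) cube([46, 46, 694]);
translate([1443, 485, 0]) cube([46, 46, 694]);
translate([298, 1287, 0]) cube([46, 46, 694]);
translate([1443, 1287, 0]) cube([46, 46, 694]);
translate([344, 485, 627]) cube([1099, 46, 67]);
translate([344, 1287, 627]) cube([1099, 46, 67]);
translate([298, 531, 627]) cube([46, 756, 67]);
translate([1443, 531, 627]) cube([46, 756, 67]);


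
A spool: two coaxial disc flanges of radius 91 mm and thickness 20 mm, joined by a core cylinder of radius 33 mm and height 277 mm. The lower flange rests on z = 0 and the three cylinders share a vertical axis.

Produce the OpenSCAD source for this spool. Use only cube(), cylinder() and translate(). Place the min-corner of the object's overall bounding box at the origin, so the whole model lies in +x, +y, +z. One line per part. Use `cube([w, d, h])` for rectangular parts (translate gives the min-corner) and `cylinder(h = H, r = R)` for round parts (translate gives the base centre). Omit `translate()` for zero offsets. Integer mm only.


translate([91, 91, 0]) cylinder(h = 20, r = 91);
translate([91, 91, 20]) cylinder(h = 277, r = 33);
translate([91, 91, 297]) cylinder(h = 20, r = 91);


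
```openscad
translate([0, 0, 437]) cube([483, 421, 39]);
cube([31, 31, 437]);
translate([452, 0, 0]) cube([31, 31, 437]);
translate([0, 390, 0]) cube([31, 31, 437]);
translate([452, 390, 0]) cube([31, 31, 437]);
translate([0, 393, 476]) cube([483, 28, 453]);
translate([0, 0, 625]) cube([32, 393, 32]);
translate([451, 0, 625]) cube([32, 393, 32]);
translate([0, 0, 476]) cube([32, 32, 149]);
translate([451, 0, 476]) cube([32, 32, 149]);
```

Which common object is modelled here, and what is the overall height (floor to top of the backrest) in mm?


A chair. The overall height is 929 mm.

A slab on four corner posts with a tall panel at the back — a chair. The seat slab sits at z = 437 with thickness 39, and the 453 mm backrest starts at the seat top, so the overall height is 437 + 39 + 453 = 929 mm.


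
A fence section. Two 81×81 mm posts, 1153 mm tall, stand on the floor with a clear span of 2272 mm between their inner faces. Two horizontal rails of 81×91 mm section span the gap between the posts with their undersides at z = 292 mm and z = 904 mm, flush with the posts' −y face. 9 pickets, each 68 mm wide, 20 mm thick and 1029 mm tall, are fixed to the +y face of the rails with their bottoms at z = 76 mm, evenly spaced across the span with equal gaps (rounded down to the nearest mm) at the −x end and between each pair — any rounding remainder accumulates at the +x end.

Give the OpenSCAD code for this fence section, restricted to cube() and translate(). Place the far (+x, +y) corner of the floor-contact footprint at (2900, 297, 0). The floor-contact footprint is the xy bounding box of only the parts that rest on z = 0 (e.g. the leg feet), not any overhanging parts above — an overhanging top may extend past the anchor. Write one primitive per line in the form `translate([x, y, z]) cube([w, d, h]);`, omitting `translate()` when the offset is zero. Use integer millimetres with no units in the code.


translate([466, 216, 0]) cube([81, 81, 1153]);
translate([2819, 216, 0]) cube([81, 81, 1153]);
translate([547, 216, 292]) cube([2272, 81, 91]);
translate([547, 216, 904]) cube([2272, 81, 91]);
translate([713, 297, 76]) cube([68, 20, 1029]);
translate([947, 297, 76]) cube([68, 20, 1029]);
translate([1181, 297, 76]) cube([68, 20, 1029]);
translate([1415, 297, 76]) cube([68, 20, 1029]);
translate([1649, 297, 76]) cube([68, 20, 1029]);
translate([1883, 297, 76]) cube([68, 20, 1029]);
translate([2117, 297, 76]) cube([68, 20, 1029]);
translate([2351, 297, 76]) cube([68, 20, 1029]);
translate([2585, 297, 76]) cube([68, 20, 1029]);


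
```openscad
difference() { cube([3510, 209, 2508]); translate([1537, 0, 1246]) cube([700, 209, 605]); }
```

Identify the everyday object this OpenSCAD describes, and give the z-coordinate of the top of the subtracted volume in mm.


A wall with a window opening. The window head height is 1851 mm.

A wall with a rectangular opening subtracted — a window. Sill at z = 1246, opening 605 mm tall, so the head is at 1246 + 605 = 1851 mm.


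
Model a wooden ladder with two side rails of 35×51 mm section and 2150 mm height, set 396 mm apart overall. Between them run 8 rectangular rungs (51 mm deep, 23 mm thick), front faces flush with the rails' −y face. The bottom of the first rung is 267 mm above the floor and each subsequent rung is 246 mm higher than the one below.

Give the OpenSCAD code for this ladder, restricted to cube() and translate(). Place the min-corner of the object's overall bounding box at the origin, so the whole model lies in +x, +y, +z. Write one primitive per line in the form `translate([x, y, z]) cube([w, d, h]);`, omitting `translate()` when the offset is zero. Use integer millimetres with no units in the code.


// rung span = 396 - 2*35 = 326
// rung[k] z = 267 + k*246
cube([35, 51, 2150]);
translate([361, 0, 0]) cube([35, 51, 2150]);
translate([35, 0, 267]) cube([326, 51, 23]);
translate([35, 0, 513]) cube([326, 51, 23]);
translate([35, 0, 759]) cube([326, 51, 23]);
translate([35, 0, 1005]) cube([326, 51, 23]);
translate([35, 0, 1251]) cube([326, 51, 23]);
translate([35, 0, 1497]) cube([326, 51, 23]);
translate([35, 0, 1743]) cube([326, 51, 23]);
translate([35, 0, 1989]) cube([326, 51, 23]);


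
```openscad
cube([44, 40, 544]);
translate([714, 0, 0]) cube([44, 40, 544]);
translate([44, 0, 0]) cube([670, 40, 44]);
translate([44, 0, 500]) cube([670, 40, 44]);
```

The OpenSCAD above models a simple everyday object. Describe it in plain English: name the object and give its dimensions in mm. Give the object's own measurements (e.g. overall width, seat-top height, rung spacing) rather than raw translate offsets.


A rectangular picture frame lying in the x–z plane (depth along y). The opening is 670 mm wide (x) by 456 mm tall (z), surrounded by a border 44 mm wide on all four sides. The frame is 40 mm deep and is made of two full-height vertical stiles with two horizontal rails fitted between them.


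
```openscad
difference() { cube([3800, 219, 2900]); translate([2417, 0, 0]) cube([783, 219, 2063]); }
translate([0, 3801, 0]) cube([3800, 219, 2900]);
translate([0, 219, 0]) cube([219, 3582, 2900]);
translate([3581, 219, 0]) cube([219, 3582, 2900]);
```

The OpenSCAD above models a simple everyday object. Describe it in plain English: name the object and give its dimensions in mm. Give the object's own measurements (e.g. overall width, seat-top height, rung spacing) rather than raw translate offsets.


A single room: four walls, each 2900 mm tall and 219 mm thick, enclosing an outside footprint 3800×4020 mm (x × y), no floor or roof. The front and back walls (−y and +y sides) run the full x-width; the side walls fit between their inner faces. A door opening 783 mm wide and 2063 mm tall is cut through the front wall from the floor up, its −x edge 2417 mm from the wall's −x end.


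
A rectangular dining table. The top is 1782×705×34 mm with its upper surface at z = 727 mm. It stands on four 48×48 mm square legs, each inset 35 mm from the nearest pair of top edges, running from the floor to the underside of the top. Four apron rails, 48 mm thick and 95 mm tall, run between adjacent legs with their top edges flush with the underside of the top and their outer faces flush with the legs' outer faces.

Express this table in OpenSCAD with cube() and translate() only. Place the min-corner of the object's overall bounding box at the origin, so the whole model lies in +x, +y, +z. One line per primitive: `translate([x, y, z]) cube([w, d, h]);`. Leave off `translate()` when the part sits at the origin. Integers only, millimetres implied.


translate([0, 0, 693]) cube([1782, 705, 34]);
translate([35, 35, 0]) cube([48, 48, 693]);
translate([1699, 35, 0]) cube([48, 48, 693]);
translate([35, 622, 0]) cube([48, 48, 693]);
translate([1699, 622, 0]) cube([48, 48, 693]);
translate([83, 35, 598]) cube([1616, 48, 95]);
translate([83, 622, 598]) cube([1616, 48, 95]);
translate([35, 83, 598]) cube([48, 539, 95]);
translate([1699, 83, 598]) cube([48, 539, 95]);


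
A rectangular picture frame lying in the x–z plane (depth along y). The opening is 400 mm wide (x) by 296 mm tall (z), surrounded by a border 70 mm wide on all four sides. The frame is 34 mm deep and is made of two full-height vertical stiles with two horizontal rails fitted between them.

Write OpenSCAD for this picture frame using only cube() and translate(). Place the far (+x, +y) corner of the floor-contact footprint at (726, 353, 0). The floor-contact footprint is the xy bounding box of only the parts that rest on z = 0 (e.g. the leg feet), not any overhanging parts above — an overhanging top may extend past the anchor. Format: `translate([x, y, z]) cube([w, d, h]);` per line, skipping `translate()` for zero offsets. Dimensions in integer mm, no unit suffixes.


translate([186, 319, 0]) cube([70, 34, 436]);
translate([656, 319, 0]) cube([70, 34, 436]);
translate([256, 319, 0]) cube([400, 34, 70]);
translate([256, 319, 366]) cube([400, 34, 70]);


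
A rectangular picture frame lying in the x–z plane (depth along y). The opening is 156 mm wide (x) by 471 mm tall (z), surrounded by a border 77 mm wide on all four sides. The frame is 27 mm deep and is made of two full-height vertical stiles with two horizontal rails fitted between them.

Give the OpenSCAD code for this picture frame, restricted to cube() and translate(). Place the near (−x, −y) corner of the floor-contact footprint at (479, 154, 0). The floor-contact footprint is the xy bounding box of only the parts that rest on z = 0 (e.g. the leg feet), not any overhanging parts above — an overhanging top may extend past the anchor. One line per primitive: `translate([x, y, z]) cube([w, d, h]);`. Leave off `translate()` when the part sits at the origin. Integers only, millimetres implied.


translate([479, 154, 0]) cube([77, 27, 625]);
translate([712, 154, 0]) cube([77, 27, 625]);
translate([556, 154, 0]) cube([156, 27, 77]);
translate([556, 154, 548]) cube([156, 27, 77]);


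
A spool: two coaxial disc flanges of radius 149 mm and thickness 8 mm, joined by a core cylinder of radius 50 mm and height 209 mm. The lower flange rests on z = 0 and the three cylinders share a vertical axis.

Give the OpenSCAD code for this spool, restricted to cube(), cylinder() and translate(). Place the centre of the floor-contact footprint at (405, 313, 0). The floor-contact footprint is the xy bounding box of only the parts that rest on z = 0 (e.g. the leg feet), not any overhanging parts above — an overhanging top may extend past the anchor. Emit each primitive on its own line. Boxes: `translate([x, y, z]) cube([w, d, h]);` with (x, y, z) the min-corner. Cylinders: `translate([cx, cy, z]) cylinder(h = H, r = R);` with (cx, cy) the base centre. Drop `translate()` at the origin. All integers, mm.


translate([405, 313, 0]) cylinder(h = 8, r = 149);
translate([405, 313, 8]) cylinder(h = 209, r = 50);
translate([405, 313, 217]) cylinder(h = 8, r = 149);


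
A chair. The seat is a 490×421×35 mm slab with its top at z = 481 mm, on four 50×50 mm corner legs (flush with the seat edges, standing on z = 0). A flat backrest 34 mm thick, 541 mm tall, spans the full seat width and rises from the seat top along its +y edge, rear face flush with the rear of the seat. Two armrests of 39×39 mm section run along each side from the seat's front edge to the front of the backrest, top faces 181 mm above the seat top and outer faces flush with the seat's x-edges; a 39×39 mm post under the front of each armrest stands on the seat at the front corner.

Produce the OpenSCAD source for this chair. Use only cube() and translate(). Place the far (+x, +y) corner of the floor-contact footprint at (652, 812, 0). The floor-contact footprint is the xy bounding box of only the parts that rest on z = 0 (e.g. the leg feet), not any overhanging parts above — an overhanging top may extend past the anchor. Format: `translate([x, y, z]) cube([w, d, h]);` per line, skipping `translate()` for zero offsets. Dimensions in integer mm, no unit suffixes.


translate([162, 391, 446]) cube([490, 421, 35]);
translate([162, 391, 0]) cube([50, 50, 446]);
translate([602, 391, 0]) cube([50, 50, 446]);
translate([162, 762, 0]) cube([50, 50, 446]);
translate([602, 762, 0]) cube([50, 50, 446]);
translate([162, 778, 481]) cube([490, 34, 541]);
translate([162, 391, 623]) cube([39, 387, 39]);
translate([613, 391, 623]) cube([39, 387, 39]);
translate([162, 391, 481]) cube([39, 39, 142]);
translate([613, 391, 481]) cube([39, 39, 142]);


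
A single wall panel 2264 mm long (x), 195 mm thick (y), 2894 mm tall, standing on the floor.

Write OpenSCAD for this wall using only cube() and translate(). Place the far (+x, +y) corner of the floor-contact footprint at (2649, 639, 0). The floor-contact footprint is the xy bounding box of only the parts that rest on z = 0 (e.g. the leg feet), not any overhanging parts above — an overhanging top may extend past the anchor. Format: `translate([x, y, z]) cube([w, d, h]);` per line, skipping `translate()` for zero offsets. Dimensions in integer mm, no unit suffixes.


translate([385, 444, 0]) cube([2264, 195, 2894]);


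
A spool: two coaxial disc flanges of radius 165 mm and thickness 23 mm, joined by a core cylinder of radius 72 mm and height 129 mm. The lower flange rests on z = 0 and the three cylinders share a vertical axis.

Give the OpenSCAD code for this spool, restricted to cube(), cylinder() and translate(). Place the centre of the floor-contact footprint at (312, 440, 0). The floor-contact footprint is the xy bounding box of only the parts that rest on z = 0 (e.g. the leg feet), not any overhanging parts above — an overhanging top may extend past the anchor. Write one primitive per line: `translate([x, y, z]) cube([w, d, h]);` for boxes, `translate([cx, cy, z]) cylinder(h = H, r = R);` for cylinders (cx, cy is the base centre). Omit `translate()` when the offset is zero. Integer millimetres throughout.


translate([312, 440, 0]) cylinder(h = 23, r = 165);
translate([312, 440, 23]) cylinder(h = 129, r = 72);
translate([312, 440, 152]) cylinder(h = 23, r = 165);


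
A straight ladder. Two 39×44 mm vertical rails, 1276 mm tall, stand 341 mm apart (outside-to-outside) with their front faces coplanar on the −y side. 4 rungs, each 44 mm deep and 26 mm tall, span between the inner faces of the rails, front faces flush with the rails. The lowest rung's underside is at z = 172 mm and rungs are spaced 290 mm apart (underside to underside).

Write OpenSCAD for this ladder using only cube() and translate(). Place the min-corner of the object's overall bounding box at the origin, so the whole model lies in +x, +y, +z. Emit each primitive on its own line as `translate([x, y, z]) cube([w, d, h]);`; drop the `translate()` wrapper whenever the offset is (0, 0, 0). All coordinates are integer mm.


cube([39, 44, 1276]);
translate([302, 0, 0]) cube([39, 44, 1276]);
translate([39, 0, 172]) cube([263, 44, 26]);
translate([39, 0, 462]) cube([263, 44, 26]);
translate([39, 0, 752]) cube([263, 44, 26]);
translate([39, 0, 1042]) cube([263, 44, 26]);


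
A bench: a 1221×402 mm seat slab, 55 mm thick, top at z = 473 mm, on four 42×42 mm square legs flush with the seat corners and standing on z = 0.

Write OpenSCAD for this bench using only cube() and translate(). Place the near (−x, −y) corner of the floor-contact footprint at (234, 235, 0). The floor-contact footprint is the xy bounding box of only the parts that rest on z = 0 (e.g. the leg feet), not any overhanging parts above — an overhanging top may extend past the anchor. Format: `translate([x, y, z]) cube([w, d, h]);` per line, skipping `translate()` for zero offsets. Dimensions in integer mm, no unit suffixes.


translate([234, 235, 418]) cube([1221, 402, 55]);
translate([234, 235, 0]) cube([42, 42, 418]);
translate([234, 595, 0]) cube([42, 42, 418]);
translate([1413, 235, 0]) cube([42, 42, 418]);
translate([1413, 595, 0]) cube([42, 42, 418]);


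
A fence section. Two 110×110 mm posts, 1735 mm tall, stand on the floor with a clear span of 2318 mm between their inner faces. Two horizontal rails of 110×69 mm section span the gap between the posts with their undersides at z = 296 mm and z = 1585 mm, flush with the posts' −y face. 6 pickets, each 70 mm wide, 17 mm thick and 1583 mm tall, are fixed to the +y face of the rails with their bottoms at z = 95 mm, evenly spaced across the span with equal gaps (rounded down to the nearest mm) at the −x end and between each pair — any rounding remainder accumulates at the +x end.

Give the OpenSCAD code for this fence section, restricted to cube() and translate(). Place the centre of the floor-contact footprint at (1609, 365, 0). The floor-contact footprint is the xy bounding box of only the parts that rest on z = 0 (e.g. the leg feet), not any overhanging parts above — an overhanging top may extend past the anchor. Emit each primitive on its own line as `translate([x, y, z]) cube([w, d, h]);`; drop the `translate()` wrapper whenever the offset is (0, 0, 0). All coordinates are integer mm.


translate([340, 310, 0]) cube([110, 110, 1735]);
translate([2768, 310, 0]) cube([110, 110, 1735]);
translate([450, 310, 296]) cube([2318, 110, 69]);
translate([450, 310, 1585]) cube([2318, 110, 69]);
translate([721, 420, 95]) cube([70, 17, 1583]);
translate([1062, 420, 95]) cube([70, 17, 1583]);
translate([1403, 420, 95]) cube([70, 17, 1583]);
translate([1744, 420, 95]) cube([70, 17, 1583]);
translate([2085, 420, 95]) cube([70, 17, 1583]);
translate([2426, 420, 95]) cube([70, 17, 1583]);


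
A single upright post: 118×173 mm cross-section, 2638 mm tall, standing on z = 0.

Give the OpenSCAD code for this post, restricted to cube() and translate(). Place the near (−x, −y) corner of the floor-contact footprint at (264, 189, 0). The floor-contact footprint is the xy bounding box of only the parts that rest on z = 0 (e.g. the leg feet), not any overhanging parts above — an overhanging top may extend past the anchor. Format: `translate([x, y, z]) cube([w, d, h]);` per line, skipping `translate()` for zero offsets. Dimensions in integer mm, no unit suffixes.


translate([264, 189, 0]) cube([118, 173, 2638]);


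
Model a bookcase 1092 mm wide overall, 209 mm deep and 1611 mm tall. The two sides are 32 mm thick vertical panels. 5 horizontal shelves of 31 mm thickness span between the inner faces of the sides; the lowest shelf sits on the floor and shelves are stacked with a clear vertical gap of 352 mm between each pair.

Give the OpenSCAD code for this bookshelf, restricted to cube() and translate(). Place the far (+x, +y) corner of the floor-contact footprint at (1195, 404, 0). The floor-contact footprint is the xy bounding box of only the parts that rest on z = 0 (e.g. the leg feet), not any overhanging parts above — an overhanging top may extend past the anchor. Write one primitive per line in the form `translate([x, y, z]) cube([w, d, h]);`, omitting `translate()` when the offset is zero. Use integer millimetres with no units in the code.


translate([103, 195, 0]) cube([32, 209, 1611]);
translate([1163, 195, 0]) cube([32, 209, 1611]);
translate([135, 195, 0]) cube([1028, 209, 31]);
translate([135, 195, 383]) cube([1028, 209, 31]);
translate([135, 195, 766]) cube([1028, 209, 31]);
translate([135, 195, 1149]) cube([1028, 209, 31]);
translate([135, 195, 1532]) cube([1028, 209, 31]);


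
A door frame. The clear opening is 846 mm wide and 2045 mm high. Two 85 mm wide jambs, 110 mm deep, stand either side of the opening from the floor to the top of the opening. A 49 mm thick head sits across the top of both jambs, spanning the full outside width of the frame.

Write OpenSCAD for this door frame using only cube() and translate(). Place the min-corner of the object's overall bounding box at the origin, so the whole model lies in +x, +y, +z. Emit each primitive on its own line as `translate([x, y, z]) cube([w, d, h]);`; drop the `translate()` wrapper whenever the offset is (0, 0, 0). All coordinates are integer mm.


cube([85, 110, 2045]);
translate([931, 0, 0]) cube([85, 110, 2045]);
translate([0, 0, 2045]) cube([1016, 110, 49]);


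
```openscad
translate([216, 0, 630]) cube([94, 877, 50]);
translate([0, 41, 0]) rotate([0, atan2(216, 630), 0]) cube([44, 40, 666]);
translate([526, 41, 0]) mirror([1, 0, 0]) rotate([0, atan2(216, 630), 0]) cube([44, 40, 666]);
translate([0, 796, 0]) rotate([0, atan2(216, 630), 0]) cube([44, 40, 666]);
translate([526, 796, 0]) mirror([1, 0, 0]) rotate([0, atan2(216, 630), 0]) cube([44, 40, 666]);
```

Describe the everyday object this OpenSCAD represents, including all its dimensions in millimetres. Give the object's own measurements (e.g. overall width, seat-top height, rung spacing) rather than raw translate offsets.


A sawhorse. A 94×877×50 mm beam (x, y, z) sits on two A-frame leg pairs. Each pair is two raked legs of 44×40 mm section (40 mm along y) splaying symmetrically in x. Each leg rises 630 mm vertically over 216 mm of horizontal reach and is 666 mm long along its own axis. Every leg's outer bottom edge rests on the floor and its outer top edge meets a bottom edge of the beam — the left legs (tilting toward +x) meet the beam's −x bottom edge, the right legs (their mirror images, tilting toward −x) meet its +x bottom edge — so the leg tops tuck under the beam, the beam's underside is 630 mm above the floor, and the feet are 526 mm apart outside-to-outside with the beam centred between them. The two leg pairs are set in 41 mm from either end of the beam.


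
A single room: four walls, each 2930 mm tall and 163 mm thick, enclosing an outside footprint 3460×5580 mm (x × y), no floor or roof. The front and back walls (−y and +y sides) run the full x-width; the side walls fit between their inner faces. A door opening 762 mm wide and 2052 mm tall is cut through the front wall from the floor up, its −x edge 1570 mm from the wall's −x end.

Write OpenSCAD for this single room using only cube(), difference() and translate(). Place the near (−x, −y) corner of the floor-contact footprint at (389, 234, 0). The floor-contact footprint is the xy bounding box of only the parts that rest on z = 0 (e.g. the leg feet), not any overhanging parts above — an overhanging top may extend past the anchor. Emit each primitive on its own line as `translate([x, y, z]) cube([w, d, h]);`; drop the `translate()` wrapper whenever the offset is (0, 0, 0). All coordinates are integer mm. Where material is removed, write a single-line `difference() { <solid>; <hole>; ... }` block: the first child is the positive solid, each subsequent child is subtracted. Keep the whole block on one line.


difference() { translate([389, 234, 0]) cube([3460, 163, 2930]); translate([1959, 234, 0]) cube([762, 163, 2052]); }
translate([389, 5651, 0]) cube([3460, 163, 2930]);
translate([389, 397, 0]) cube([163, 5254, 2930]);
translate([3686, 397, 0]) cube([163, 5254, 2930]);


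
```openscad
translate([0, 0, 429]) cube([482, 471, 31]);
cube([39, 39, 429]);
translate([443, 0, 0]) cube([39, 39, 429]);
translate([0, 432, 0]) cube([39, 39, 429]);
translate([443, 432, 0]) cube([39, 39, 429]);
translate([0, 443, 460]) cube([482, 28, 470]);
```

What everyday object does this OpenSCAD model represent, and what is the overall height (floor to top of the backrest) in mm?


A chair. The overall height is 930 mm.

A slab on four corner posts with a tall panel at the back — a chair. The seat slab sits at z = 429 with thickness 31, and the 470 mm backrest starts at the seat top, so the overall height is 429 + 31 + 470 = 930 mm.


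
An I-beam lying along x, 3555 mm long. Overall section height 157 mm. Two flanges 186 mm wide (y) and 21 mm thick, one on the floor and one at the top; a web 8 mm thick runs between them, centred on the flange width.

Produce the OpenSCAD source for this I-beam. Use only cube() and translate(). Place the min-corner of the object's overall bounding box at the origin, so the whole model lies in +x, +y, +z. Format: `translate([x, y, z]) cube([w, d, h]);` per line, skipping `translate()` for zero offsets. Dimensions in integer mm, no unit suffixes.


cube([3555, 186, 21]);
translate([0, 89, 21]) cube([3555, 8, 115]);
translate([0, 0, 136]) cube([3555, 186, 21]);


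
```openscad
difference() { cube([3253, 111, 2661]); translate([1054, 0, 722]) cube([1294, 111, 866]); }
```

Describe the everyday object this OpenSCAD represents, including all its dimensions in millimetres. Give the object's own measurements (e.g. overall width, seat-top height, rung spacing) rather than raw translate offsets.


A wall 3253 mm long (x), 111 mm thick (y), 2661 mm tall, with a rectangular window opening cut through it. The opening is 1294 mm wide and 866 mm tall; its sill is at z = 722 mm and its near (−x) edge is 1054 mm from the wall's −x end. The opening passes through the full wall thickness.


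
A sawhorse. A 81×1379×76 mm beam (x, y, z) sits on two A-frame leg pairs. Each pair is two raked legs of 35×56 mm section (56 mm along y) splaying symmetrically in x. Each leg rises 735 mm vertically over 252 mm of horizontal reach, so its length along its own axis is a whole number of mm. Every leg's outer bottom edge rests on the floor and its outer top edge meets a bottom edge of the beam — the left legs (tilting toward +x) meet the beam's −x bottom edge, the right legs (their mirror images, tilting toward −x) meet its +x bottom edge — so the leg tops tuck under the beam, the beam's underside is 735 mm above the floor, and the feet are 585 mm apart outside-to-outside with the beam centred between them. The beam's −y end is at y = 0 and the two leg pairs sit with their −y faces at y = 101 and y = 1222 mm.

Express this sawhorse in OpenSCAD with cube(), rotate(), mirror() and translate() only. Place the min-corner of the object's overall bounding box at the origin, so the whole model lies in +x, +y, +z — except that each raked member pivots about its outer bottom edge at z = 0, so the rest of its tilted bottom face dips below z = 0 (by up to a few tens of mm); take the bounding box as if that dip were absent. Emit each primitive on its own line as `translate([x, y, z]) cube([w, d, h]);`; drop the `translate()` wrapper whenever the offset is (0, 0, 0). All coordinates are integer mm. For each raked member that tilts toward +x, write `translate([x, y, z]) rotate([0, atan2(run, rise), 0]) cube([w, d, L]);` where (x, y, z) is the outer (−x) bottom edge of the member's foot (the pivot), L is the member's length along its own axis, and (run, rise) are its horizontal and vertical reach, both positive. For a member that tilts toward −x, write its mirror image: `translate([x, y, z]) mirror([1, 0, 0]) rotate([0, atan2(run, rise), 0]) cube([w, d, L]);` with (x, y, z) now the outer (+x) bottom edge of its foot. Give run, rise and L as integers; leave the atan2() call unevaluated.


translate([252, 0, 735]) cube([81, 1379, 76]);
translate([0, 101, 0]) rotate([0, atan2(252, 735), 0]) cube([35, 56, 777]);
translate([585, 101, 0]) mirror([1, 0, 0]) rotate([0, atan2(252, 735), 0]) cube([35, 56, 777]);
translate([0, 1222, 0]) rotate([0, atan2(252, 735), 0]) cube([35, 56, 777]);
translate([585, 1222, 0]) mirror([1, 0, 0]) rotate([0, atan2(252, 735), 0]) cube([35, 56, 777]);
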